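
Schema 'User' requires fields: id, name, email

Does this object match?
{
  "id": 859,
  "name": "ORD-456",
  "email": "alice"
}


Checking required fields... All present.
Valid - all required fields present


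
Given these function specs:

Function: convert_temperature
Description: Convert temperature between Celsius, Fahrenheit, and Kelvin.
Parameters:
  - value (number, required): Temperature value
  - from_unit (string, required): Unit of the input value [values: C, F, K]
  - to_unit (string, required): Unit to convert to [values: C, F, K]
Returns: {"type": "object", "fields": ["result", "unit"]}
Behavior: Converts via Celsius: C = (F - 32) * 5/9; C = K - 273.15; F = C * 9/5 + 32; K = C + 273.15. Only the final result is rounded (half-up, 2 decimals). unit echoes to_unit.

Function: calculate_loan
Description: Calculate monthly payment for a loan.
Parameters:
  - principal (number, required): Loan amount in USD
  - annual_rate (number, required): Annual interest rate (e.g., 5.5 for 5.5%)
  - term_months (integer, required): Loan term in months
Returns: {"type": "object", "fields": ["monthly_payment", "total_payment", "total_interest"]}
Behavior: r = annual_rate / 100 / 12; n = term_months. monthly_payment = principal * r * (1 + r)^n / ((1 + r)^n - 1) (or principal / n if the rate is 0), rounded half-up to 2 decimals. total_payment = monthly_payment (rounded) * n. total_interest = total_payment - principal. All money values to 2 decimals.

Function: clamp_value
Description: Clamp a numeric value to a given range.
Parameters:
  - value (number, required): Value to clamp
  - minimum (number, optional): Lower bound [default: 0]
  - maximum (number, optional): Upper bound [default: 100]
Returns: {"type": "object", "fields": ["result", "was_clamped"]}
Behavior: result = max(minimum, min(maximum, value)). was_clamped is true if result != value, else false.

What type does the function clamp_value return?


The clamp_value spec declares Returns: {"type": "object", "fields": ["result", "was_clamped"]}
Type:
object


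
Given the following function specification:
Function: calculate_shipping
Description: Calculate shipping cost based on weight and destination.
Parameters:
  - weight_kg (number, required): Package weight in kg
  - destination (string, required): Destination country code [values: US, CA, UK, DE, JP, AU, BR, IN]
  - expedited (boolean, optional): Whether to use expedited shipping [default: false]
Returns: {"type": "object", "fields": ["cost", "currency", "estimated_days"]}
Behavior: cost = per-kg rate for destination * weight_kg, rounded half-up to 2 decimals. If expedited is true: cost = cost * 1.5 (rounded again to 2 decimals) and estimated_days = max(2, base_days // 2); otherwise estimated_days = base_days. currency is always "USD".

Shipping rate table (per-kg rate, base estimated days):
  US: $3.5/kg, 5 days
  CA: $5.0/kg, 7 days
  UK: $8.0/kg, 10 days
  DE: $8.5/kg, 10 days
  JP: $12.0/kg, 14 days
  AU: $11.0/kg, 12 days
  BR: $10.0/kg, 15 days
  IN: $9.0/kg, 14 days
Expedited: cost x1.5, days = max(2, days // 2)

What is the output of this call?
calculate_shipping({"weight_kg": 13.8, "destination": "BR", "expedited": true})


Rate for BR: $10.0/kg, base 15 days
cost = 10.0 * 13.8 = 138 -> 138.00
expedited: cost = 138.00 * 1.5 = 207 -> 207.00; estimated_days = max(2, 15 // 2) = 7
Output:
{"cost": 207.0, "currency": "USD", "estimated_days": 7}


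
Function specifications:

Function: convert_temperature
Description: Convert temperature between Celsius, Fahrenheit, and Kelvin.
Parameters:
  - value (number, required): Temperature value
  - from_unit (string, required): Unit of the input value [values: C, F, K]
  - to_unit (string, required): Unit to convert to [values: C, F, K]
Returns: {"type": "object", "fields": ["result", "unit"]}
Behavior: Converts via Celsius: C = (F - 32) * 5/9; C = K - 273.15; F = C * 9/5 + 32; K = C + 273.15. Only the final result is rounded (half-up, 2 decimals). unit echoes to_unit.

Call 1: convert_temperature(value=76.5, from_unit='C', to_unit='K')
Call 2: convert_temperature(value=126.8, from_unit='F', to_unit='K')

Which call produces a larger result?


Call 1:
  Input already in C: 76.5
  To K: 76.5 + 273.15 = 349.65
  Round to 2 decimals: 349.65
  -> 349.65 K
Call 2:
  To C: (126.8 - 32) * 5/9 = 52.666667
  To K: 52.666667 + 273.15 = 325.816667
  Round to 2 decimals: 325.82
  -> 325.82 K
Call 1 (349.65 K)


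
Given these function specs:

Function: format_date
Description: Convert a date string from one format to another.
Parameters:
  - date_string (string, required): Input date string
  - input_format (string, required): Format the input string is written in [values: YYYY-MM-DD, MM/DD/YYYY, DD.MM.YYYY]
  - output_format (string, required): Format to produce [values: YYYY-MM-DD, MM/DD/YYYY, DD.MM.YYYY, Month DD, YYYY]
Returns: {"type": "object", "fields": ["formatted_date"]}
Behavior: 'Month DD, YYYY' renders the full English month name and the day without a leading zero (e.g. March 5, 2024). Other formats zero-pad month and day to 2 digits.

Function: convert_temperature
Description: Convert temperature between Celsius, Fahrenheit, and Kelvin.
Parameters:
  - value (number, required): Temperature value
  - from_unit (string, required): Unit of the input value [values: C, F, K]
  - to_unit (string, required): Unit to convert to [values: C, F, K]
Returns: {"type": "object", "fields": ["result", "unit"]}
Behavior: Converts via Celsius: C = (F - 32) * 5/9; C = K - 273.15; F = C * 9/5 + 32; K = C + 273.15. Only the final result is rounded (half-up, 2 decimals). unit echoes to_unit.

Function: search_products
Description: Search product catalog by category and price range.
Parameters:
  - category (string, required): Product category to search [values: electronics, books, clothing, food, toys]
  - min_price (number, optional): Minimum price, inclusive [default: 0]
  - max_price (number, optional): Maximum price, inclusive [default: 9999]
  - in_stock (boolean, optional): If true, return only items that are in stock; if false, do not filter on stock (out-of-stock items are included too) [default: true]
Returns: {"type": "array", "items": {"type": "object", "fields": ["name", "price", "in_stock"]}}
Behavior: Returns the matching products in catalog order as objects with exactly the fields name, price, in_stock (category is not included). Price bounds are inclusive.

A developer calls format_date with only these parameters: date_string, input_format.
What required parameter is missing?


Required parameters: date_string, input_format, output_format
Provided: date_string, input_format
Missing: output_format
output_format


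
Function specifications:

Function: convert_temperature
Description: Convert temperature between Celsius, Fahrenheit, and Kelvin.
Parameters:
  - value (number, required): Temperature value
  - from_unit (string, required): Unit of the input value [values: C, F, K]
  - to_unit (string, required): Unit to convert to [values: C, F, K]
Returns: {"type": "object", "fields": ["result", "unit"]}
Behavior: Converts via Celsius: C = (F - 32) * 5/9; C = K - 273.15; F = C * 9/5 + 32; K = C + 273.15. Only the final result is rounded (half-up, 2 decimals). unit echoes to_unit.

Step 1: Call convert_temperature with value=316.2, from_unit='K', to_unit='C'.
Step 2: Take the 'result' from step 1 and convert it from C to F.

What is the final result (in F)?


Step 1: convert_temperature(value=316.2, from_unit=K, to_unit=C)
  To C: 316.2 - 273.15 = 43.05
  Target is C: 43.05
  Round to 2 decimals: 43.05
  -> result = 43.05 C
Step 2: convert_temperature(value=43.05, from_unit=C, to_unit=F)
  Input already in C: 43.05
  To F: 43.05 * 9/5 + 32 = 109.49
  Round to 2 decimals: 109.49
  -> result = 109.49 F
109.49 F


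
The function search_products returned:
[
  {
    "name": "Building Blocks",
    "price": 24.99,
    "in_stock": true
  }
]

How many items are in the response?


Items: Building Blocks
1


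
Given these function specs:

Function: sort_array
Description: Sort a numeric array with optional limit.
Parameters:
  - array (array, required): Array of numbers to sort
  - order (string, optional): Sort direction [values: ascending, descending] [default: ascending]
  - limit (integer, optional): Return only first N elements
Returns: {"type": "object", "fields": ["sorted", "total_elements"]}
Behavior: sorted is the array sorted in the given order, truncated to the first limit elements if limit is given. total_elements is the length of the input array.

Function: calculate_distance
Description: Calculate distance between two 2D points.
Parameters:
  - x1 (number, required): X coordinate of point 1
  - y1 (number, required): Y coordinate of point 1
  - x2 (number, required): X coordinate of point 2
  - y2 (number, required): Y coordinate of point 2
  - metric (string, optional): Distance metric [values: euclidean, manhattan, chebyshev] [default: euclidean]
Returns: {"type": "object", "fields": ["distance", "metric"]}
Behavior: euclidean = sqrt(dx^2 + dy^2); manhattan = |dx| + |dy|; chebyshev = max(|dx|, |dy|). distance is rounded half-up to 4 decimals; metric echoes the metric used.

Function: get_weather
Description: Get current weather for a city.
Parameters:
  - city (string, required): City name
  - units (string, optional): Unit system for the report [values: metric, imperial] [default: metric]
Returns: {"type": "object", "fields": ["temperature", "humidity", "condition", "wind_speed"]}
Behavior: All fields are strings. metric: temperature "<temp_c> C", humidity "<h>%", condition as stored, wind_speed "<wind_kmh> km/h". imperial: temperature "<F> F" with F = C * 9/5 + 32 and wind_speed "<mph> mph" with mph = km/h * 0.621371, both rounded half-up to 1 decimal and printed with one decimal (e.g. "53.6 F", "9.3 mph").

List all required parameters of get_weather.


Parameters of get_weather and their required/optional flag:
  city: required
  units: optional
city


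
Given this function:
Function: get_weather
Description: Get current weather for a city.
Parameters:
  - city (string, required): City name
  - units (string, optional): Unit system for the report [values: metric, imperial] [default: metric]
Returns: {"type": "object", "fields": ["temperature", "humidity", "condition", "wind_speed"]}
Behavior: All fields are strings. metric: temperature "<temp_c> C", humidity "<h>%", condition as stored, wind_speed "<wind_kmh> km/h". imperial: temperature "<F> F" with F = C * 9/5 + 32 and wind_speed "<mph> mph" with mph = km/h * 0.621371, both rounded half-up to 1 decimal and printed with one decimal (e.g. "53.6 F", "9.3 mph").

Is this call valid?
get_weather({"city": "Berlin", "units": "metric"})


Checking all required parameters present and types match... All valid.
Valid


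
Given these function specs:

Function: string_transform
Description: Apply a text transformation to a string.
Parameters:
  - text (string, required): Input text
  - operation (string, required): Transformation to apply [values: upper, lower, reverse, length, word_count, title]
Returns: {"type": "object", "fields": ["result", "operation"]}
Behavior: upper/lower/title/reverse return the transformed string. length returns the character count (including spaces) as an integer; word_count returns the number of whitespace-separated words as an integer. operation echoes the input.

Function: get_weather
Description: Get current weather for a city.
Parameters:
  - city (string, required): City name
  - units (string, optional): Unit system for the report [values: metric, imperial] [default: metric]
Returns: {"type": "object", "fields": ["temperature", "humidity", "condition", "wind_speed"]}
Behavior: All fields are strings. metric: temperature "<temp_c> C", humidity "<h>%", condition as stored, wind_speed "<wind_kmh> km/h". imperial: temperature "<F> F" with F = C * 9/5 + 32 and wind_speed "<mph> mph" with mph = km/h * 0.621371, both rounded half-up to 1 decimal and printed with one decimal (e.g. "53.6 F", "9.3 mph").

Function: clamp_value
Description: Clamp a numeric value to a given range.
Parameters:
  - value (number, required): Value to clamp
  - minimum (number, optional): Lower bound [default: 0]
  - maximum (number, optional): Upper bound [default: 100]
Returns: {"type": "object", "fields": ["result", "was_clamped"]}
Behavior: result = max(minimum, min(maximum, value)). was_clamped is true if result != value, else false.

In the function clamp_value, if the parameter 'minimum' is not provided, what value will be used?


The clamp_value spec declares:
  - minimum (number, optional): Lower bound [default: 0]
Default:
0


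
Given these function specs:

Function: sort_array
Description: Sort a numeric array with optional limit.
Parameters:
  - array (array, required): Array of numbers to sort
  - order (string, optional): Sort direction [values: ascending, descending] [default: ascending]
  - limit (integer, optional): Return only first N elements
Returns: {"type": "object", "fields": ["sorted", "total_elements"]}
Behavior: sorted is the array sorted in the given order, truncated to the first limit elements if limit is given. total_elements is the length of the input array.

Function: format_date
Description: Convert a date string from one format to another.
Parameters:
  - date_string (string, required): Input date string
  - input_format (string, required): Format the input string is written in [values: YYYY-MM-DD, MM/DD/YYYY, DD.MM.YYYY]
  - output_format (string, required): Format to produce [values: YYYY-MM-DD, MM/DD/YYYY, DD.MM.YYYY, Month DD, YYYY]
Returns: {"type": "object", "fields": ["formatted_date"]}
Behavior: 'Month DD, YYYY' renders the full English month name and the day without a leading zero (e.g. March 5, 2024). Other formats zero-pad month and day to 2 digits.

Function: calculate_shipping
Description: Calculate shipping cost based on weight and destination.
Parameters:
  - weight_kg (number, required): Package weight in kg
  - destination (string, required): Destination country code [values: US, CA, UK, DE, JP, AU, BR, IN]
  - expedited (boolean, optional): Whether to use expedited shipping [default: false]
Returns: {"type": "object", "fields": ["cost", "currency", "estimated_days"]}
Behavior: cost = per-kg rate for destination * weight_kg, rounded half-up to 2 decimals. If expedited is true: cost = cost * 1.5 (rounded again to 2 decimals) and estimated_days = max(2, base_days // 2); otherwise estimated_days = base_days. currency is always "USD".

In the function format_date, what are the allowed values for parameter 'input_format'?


The format_date spec declares:
  - input_format (string, required): Format the input string is written in [values: YYYY-MM-DD, MM/DD/YYYY, DD.MM.YYYY]
Allowed values:
YYYY-MM-DD, MM/DD/YYYY, DD.MM.YYYY


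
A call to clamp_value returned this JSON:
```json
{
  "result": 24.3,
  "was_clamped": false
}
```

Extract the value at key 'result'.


24.3


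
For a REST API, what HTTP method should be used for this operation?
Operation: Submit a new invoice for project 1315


GET = read, POST = create, PUT = update/replace, DELETE = remove
This operation is a create.
POST


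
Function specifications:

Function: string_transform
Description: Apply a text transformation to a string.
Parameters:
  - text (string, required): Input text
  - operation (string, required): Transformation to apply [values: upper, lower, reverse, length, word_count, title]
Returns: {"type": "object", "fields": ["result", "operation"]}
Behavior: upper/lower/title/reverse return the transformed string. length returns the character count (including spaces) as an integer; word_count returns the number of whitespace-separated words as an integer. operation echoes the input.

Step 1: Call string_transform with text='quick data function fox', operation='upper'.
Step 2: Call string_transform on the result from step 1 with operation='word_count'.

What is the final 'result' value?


Step 1: string_transform(text='quick data function fox', operation='upper')
  -> result = 'QUICK DATA FUNCTION FOX'
Step 2: string_transform(text='QUICK DATA FUNCTION FOX', operation='word_count')
  words: QUICK, DATA, FUNCTION, FOX -> 4
  -> result = 4
4


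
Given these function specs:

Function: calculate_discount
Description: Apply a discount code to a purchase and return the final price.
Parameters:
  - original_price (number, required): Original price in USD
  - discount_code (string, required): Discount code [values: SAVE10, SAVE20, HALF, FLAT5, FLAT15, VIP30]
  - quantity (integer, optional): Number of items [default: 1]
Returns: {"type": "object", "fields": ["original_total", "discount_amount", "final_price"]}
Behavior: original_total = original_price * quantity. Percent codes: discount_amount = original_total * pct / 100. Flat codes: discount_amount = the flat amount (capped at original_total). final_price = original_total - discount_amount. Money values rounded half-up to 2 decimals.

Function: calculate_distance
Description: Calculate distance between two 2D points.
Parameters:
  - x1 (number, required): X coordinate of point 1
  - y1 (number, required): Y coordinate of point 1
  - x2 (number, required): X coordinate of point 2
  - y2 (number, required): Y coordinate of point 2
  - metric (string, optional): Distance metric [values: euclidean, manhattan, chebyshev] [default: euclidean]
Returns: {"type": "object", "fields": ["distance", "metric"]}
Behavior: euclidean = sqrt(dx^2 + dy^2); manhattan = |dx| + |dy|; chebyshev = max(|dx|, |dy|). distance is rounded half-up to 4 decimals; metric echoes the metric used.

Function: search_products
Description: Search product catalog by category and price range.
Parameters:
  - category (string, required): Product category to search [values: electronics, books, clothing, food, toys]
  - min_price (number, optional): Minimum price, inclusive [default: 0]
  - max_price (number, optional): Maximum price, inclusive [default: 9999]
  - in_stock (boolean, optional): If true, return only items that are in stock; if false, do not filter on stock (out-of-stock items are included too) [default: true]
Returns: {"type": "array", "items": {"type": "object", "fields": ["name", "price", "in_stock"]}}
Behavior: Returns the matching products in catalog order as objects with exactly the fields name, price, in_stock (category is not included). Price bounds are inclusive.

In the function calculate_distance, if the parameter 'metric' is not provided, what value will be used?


The calculate_distance spec declares:
  - metric (string, optional): Distance metric [values: euclidean, manhattan, chebyshev] [default: euclidean]
Default:
euclidean


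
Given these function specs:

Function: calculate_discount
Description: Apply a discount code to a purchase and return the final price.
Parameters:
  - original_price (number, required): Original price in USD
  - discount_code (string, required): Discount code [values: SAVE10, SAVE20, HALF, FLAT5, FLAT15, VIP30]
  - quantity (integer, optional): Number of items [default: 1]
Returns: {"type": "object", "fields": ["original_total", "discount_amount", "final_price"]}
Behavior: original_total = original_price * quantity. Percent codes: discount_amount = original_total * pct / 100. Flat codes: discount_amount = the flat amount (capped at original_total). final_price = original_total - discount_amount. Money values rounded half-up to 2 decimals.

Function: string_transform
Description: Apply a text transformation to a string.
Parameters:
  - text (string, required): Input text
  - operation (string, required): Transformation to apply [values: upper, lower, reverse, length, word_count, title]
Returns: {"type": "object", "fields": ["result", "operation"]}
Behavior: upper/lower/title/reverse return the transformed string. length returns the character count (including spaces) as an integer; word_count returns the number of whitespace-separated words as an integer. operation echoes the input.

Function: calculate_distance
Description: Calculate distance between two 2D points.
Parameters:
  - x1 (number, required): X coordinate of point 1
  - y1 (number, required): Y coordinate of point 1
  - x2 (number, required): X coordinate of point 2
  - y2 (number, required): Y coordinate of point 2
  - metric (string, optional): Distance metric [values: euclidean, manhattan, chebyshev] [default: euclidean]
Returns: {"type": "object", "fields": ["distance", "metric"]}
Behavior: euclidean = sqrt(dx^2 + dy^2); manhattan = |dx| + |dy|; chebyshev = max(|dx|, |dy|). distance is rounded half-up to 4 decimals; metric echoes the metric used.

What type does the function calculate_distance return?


The calculate_distance spec declares Returns: {"type": "object", "fields": ["distance", "metric"]}
Type:
object


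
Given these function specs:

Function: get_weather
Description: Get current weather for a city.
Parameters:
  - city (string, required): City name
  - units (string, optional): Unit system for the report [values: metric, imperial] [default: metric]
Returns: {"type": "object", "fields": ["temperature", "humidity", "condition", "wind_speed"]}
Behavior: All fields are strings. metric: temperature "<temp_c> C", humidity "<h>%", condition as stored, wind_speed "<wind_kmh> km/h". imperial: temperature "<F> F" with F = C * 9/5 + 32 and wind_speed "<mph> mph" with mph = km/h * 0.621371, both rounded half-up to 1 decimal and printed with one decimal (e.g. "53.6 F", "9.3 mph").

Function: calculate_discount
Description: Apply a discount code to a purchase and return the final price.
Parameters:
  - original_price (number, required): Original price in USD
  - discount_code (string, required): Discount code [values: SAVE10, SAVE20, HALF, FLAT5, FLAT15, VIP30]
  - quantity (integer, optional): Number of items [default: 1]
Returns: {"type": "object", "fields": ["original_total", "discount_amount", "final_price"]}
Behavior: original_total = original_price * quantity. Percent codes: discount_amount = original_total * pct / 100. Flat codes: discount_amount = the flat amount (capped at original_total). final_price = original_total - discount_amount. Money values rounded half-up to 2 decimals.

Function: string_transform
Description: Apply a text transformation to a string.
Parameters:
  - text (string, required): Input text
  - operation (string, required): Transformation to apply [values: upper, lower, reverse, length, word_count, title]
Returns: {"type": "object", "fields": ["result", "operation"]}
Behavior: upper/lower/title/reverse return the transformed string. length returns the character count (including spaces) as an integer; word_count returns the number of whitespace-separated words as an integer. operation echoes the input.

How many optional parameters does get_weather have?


Parameters of get_weather: city (required), units (optional)
Optional count:
1


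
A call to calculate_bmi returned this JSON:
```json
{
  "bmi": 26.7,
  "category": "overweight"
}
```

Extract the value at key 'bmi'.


26.7


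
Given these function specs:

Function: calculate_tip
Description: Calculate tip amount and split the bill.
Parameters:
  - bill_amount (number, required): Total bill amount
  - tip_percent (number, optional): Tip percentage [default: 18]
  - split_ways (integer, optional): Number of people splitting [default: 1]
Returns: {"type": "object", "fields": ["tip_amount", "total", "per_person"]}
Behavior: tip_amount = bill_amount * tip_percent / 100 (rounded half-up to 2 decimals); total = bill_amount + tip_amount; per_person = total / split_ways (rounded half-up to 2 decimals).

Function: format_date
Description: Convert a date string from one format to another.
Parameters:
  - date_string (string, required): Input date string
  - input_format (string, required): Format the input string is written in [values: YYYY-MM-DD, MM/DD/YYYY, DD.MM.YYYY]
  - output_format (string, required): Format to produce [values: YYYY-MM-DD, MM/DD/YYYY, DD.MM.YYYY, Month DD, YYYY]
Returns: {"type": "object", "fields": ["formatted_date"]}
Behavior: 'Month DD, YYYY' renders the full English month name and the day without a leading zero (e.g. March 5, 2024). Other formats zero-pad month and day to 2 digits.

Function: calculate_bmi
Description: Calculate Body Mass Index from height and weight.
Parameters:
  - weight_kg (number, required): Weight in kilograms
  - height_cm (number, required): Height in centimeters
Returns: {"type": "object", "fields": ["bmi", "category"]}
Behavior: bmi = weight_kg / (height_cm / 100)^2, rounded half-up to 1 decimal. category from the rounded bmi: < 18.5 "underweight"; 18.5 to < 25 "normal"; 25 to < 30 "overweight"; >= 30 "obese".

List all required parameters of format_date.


Parameters of format_date and their required/optional flag:
  date_string: required
  input_format: required
  output_format: required
date_string, input_format, output_format


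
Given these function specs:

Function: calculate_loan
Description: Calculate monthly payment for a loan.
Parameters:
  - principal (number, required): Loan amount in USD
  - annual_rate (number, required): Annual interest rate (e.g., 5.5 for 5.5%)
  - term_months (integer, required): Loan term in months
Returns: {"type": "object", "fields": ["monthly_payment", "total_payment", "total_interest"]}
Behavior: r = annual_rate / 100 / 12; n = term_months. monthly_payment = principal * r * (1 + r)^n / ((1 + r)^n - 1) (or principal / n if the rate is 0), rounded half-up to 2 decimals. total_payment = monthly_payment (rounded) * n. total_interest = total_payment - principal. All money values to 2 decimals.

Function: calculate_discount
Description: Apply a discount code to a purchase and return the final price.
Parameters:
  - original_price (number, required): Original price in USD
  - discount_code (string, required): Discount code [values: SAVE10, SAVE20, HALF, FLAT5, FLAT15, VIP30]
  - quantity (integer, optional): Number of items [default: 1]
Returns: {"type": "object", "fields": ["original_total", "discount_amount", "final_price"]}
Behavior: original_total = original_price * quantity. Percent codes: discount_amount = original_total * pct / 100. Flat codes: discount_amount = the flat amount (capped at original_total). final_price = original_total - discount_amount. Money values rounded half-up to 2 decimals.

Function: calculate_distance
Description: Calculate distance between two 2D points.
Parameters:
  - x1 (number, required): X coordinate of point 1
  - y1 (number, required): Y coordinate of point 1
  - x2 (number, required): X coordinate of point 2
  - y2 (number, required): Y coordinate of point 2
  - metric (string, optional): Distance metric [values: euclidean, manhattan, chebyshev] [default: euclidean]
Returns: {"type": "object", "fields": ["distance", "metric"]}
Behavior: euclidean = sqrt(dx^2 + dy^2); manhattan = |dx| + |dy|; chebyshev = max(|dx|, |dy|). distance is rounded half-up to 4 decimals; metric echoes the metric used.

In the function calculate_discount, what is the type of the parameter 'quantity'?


The calculate_discount spec declares:
  - quantity (integer, optional): Number of items [default: 1]
Type:
integer


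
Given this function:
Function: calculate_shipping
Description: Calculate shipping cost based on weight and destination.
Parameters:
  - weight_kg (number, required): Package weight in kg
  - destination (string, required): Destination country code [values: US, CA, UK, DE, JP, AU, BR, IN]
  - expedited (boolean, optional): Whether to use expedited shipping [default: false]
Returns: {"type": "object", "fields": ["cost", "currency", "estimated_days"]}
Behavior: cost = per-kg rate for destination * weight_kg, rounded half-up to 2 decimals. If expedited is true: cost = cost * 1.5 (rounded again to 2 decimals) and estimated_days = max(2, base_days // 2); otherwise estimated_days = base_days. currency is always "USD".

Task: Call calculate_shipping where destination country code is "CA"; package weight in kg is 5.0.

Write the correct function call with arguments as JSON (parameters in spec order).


Mapping each described value to its parameter name:
  'Destination country code' -> destination = "CA"
  'Package weight in kg' -> weight_kg = 5.0
calculate_shipping({"weight_kg": 5.0, "destination": "CA"})


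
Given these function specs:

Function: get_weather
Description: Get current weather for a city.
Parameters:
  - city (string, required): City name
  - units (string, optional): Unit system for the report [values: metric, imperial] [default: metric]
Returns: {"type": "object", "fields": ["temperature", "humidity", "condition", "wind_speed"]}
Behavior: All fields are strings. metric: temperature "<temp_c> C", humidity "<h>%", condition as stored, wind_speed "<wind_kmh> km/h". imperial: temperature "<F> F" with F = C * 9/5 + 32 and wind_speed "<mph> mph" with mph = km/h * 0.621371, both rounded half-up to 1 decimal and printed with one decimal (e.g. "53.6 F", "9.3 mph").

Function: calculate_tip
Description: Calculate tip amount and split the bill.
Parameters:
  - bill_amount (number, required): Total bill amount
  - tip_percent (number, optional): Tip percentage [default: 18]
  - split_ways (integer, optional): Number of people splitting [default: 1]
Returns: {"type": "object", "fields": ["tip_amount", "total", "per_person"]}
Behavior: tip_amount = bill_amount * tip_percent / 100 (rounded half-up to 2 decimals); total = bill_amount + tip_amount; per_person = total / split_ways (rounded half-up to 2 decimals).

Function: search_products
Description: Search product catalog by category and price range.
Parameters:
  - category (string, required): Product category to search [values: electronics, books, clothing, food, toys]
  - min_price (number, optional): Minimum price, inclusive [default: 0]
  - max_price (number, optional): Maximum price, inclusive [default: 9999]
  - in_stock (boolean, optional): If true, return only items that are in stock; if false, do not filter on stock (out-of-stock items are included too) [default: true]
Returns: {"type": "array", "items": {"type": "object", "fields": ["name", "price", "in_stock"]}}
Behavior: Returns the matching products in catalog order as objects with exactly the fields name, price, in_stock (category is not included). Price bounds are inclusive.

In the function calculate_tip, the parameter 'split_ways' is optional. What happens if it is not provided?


The calculate_tip spec declares:
  - split_ways (integer, optional): Number of people splitting [default: 1]
It defaults to 1


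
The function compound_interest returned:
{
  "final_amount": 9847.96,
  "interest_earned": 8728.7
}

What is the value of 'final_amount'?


9847.96


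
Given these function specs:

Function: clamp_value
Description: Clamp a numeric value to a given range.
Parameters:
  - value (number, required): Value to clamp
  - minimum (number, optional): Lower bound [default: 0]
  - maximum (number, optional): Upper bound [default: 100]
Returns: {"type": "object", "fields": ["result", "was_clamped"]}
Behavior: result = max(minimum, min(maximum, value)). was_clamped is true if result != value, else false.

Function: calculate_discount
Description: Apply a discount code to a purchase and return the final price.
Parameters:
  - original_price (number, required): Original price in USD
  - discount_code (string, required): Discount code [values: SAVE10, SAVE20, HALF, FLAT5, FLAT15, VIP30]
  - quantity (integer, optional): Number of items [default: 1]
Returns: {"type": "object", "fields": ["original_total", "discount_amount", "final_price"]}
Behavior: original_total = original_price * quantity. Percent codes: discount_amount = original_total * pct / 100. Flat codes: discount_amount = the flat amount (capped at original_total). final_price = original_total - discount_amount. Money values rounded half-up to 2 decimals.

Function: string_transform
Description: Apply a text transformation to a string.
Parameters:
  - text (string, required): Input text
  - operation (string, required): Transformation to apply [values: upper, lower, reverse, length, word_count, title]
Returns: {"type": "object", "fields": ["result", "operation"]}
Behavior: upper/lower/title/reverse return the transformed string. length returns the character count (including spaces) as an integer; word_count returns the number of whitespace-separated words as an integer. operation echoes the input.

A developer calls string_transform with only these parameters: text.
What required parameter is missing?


Required parameters: text, operation
Provided: text
Missing: operation
operation


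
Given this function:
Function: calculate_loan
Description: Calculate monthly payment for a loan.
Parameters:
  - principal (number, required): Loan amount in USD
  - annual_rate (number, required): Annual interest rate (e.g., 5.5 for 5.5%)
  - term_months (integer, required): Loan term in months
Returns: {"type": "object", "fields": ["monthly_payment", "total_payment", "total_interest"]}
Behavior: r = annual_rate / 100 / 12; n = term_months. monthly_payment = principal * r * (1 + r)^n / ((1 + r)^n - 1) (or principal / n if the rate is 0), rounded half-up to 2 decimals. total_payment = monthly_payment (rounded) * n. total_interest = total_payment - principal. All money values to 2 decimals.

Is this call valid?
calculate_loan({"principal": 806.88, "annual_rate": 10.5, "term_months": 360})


Checking all required parameters present and types match... All valid.
Valid


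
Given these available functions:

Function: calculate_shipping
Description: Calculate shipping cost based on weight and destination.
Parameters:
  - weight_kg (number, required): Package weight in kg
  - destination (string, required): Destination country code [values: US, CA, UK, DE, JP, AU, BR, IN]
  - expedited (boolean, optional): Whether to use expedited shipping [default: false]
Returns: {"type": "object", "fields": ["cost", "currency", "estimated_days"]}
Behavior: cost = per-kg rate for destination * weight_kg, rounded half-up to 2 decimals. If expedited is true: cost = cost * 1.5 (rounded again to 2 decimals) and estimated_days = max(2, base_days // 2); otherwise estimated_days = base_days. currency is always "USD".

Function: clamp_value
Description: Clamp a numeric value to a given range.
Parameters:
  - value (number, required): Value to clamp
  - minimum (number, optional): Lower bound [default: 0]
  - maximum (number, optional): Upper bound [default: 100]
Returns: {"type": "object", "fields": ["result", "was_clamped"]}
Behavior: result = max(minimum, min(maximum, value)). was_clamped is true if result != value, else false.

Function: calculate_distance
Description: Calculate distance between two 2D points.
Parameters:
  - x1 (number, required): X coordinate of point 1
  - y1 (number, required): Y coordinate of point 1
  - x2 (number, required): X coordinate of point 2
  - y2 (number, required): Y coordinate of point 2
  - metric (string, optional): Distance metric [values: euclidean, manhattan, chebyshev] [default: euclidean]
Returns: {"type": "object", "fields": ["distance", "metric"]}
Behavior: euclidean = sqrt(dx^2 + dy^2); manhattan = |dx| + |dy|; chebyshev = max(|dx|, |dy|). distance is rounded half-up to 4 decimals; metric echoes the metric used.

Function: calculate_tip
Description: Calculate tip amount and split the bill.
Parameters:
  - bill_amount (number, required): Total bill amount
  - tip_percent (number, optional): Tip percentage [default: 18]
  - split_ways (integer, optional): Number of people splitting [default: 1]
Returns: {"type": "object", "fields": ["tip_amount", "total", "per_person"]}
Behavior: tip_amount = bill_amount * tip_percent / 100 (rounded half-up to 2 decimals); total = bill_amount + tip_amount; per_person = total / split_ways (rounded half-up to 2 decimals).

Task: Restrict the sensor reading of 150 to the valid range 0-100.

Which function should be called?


The task needs a function whose description is: Clamp a numeric value to a given range.
clamp_value


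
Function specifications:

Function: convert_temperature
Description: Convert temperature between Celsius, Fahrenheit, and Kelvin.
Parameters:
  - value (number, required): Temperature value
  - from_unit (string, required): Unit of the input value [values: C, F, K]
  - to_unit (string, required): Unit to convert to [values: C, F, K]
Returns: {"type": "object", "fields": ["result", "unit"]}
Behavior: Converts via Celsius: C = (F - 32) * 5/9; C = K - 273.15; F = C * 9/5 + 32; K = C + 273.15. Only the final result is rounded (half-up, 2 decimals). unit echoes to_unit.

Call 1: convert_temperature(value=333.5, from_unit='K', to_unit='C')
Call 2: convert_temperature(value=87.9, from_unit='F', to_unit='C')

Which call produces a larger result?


Call 1:
  To C: 333.5 - 273.15 = 60.35
  Target is C: 60.35
  Round to 2 decimals: 60.35
  -> 60.35 C
Call 2:
  To C: (87.9 - 32) * 5/9 = 31.055556
  Target is C: 31.055556
  Round to 2 decimals: 31.06
  -> 31.06 C
Call 1 (60.35 C)


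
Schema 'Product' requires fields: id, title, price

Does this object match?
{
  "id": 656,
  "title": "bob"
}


Checking required fields...
Missing: price
Invalid - missing required field 'price'


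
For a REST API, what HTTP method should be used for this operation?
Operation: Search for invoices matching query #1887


GET = read, POST = create, PUT = update/replace, DELETE = remove
This operation is a read.
GET


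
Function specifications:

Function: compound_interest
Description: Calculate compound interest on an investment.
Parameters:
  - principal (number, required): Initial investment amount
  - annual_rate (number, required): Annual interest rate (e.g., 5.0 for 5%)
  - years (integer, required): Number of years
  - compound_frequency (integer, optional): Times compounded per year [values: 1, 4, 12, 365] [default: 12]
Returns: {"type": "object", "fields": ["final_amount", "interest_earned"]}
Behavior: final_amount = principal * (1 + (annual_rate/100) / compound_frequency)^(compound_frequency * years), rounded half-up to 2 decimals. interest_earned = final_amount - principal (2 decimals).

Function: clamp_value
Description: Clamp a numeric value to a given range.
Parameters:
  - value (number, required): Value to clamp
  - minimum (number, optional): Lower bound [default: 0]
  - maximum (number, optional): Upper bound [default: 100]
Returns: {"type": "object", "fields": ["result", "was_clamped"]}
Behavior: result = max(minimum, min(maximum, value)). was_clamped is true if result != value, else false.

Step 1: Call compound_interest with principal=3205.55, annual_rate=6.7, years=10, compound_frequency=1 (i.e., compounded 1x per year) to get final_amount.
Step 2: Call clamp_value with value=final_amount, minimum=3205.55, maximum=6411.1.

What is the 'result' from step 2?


Step 1: compound_interest
  rate per period = 6.7/100/1 = 0.067 (keep full precision); periods = 1 * 10 = 10
  (1 + 0.067)^10 = 1.91268827
  final_amount = 3205.55 * 1.91268827 = 6131.217881 -> 6131.22
  interest_earned = 6131.22 - 3205.55 = 2925.67
  -> final_amount = 6131.22
Step 2: clamp_value(value=6131.22, minimum=3205.55, maximum=6411.1)
  result = max(3205.55, min(6411.1, 6131.22)) = max(3205.55, 6131.22) = 6131.22
  was_clamped = (6131.22 != 6131.22) = false
  -> result = 6131.22
6131.22


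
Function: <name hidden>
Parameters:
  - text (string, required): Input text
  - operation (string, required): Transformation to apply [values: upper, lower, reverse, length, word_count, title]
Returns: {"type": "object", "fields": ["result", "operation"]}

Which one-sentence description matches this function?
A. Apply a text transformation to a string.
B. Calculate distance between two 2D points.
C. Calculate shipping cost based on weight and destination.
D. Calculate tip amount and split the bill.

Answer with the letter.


Parameters text, operation and return ["result", "operation"] fit: Apply a text transformation to a string.
A


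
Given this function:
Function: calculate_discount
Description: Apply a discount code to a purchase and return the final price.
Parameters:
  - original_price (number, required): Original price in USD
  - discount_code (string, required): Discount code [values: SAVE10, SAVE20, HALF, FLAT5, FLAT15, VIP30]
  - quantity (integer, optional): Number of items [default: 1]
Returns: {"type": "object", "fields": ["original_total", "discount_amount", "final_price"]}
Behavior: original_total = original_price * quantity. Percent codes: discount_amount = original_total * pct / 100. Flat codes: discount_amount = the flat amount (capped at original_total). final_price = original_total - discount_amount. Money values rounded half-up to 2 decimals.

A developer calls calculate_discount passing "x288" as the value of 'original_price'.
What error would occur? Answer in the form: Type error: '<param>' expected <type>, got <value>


Spec: 'original_price' is declared as number; "x288" is a string.
Type error: 'original_price' expected number, got "x288"
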